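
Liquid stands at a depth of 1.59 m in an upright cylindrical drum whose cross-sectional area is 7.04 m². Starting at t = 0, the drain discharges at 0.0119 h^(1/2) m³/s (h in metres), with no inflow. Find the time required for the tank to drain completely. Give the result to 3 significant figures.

1490 s

A dh/dt = −Q_out = −0.0119 √h.
∫ h^(−1/2) dh = −(0.0119/A) ∫ dt, giving 2√h = 2√h₀ − (0.0119/A) t.
Set h = 0: 2√h₀ = (0.0119/A) t_empty ⇒ t_empty = 2A√h₀/0.0119.
t_empty = 2·7.04·√1.59/0.0119 = 14.080·1.2610/0.0119 = 1491.9 s.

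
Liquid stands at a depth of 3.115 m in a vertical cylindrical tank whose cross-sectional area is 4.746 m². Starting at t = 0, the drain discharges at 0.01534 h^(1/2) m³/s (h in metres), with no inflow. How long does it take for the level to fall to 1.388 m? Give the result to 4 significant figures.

363.1 s

With no inflow, A dh/dt = −0.01534 √h.
∫ h^(−1/2) dh = −(0.01534/A) ∫ dt, giving 2√h = 2√h₀ − (0.01534/A) t.
t = 2A(√h₀ − √h)/0.01534 = 2·4.746·(√3.115 − √1.388)/0.01534
  = 9.49200 × (1.76494 − 1.17813) / 0.01534 = 363.098 s.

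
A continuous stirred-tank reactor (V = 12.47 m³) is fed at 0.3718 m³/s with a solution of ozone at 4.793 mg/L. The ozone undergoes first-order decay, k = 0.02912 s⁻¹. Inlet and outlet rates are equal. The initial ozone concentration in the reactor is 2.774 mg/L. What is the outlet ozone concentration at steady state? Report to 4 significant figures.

Species balance: V dC/dt = Q C_in − Q C − k V C.
Steady state (dC/dt = 0): C_ss = Q C_in/(Q + kV) = C_in/(1 + kV/Q).
C_ss = 0.3718·4.793/(0.3718 + 0.02912·12.47) = 1.78204/0.734926 = 2.42478 mg/L.

2.425 mg/L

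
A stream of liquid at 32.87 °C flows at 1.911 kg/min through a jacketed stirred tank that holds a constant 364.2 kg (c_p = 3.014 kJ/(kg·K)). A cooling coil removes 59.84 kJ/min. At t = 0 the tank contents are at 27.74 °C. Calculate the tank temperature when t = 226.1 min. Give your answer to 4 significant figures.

First-law balance (no shaft work): M c_p dT/dt = ṁ c_p (T_in − T) − 59.84.
Rearrange: dT/dt = (T_ss − T)/τ with τ = M/ṁ = 190.581 min and T_ss = T_in − Q̇/(ṁ c_p) = 22.4807 °C.
Integrating: T(t) = T_ss + (T₀ − T_ss) e^(−t/τ).
T(226.1) = 22.4807 + (5.25933)·e^(−226.1/190.581) = 22.4807 + (5.25933)·0.305327 = 24.0865 °C.

24.09 °C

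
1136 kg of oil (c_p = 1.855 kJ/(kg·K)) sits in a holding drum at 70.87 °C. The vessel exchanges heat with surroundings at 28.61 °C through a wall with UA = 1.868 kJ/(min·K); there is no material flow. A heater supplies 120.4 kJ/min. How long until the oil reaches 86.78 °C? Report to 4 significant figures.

1423 min

M c_p dT/dt = −UA(T − T_amb) + Q̇.
τ = M c_p/UA = 1128.09 min; T_ss = T_amb + Q̇/UA = 28.61 + 120.4/1.868 = 93.0640 °C.
T(t) = T_ss + (T₀ − T_ss)e^(−t/τ); set T = 86.78:
t = −τ ln[(T − T_ss)/(T₀ − T_ss)] = −1128.09 · ln(0.283138) = 1423.45 min.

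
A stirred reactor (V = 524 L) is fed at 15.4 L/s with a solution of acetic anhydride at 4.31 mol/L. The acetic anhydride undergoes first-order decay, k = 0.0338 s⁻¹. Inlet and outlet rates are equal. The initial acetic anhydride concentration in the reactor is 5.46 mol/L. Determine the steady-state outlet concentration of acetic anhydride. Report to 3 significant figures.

2.00 mol/L

Species balance: V dC/dt = Q C_in − Q C − k V C.
Steady state (dC/dt = 0): C_ss = Q C_in/(Q + kV) = C_in/(1 + kV/Q).
C_ss = 15.4·4.31/(15.4 + 0.0338·524) = 66.374/33.111 = 2.0046 mol/L.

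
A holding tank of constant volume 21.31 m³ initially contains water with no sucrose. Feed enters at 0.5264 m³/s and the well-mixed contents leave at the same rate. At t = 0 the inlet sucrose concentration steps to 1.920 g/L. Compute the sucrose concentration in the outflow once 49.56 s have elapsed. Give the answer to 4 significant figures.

Species balance on the tank: V dC/dt = Q(C_in − C).
Rewrite as dC/dt + C/τ = C_in/τ, τ = V/Q = 40.4825 s.
Solution: C(t) = C_in + (C₀ − C_in) e^(−t/τ).
C(49.56) = 1.920 + (0 − 1.920)·e^(−49.56/40.4825) = 1.920 + (-1.92000)·0.293983 = 1.35555 g/L.

1.356 g/L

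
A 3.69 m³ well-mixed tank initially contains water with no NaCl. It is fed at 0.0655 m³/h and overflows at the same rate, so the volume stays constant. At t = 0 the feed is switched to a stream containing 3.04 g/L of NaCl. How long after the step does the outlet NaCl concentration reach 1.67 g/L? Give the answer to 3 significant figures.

Species balance: V dC/dt = Q(C_in − C) ⇒ τ = V/Q = 56.336 h.
C(t) = C_in + (C₀ − C_in) e^(−t/τ). Set C = 1.67 and solve for t:
e^(−t/τ) = (C − C_in)/(C₀ − C_in) = (1.67 − 3.04)/(0 − 3.04) = 0.45066
t = −τ ln(…) = 56.336 × 0.79705 = 44.902 h.

44.9 h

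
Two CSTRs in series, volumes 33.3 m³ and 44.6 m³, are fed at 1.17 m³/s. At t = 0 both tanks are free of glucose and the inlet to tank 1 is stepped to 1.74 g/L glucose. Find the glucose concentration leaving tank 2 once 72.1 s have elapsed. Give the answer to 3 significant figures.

1.11 g/L

Species balance on tank i: dCᵢ/dt = (Cᵢ₋₁ − Cᵢ)/τᵢ with τᵢ = Vᵢ/Q.
τ₁ = 33.3/1.17 = 28.462 s; τ₂ = 44.6/1.17 = 38.120 s.
Solving the cascade with C₁(0)=C₂(0)=0 gives C₂(t) = C_in[1 − (τ₁ e^(−t/τ₁) − τ₂ e^(−t/τ₂))/(τ₁ − τ₂)].
At t = 72.1: e^(−t/τ₁) = 0.079401, e^(−t/τ₂) = 0.15086.
C₂ = 1.74·[1 − (28.462·0.079401 − 38.120·0.15086)/(-9.6581)] = 1.74·0.63856 = 1.1111 g/L.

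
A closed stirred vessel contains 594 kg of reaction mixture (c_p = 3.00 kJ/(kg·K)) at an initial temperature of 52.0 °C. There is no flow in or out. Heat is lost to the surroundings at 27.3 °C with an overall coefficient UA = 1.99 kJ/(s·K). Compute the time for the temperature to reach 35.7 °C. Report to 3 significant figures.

966 s

M c_p dT/dt = −UA(T − T_amb).
τ = M c_p/UA = 895.48 s; T_ss = T_amb = 27.300 °C.
T(t) = T_ss + (T₀ − T_ss)e^(−t/τ); set T = 35.7:
t = −τ ln[(T − T_ss)/(T₀ − T_ss)] = −895.48 · ln(0.34008) = 965.84 s.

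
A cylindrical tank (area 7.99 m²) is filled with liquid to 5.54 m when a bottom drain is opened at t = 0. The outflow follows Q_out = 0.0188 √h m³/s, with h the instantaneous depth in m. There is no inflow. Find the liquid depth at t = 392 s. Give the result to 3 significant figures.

3.58 m

With no inflow, A dh/dt = −0.0188 √h.
This is separable: 2 d(√h)/dt = −0.0188/A, so √h = √h₀ − (0.0188/(2A)) t.
√h = √5.54 − 0.0188·392/(2·7.99) = 2.3537 − 0.46118 = 1.8925.
h = 1.8925² = 3.5817 m.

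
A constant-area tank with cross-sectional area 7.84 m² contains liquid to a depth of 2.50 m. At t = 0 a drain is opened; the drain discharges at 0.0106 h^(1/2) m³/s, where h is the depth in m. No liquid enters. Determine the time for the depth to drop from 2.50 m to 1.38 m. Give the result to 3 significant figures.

601 s

With no inflow, A dh/dt = −0.0106 √h.
∫ h^(−1/2) dh = −(0.0106/A) ∫ dt, giving 2√h = 2√h₀ − (0.0106/A) t.
t = 2A(√h₀ − √h)/0.0106 = 2·7.84·(√2.50 − √1.38)/0.0106
  = 15.680 × (1.5811 − 1.1747) / 0.0106 = 601.17 s.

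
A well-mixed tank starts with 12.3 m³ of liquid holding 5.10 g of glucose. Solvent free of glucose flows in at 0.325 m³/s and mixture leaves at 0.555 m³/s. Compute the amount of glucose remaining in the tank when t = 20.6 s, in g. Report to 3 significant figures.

1.58 g

Total volume: dV/dt = Q_in − Q_out = -0.23000 m³/s, so V(t) = 12.3 − 0.23000 t and V(20.6) = 7.5620 m³.
No glucose enters, so dm/dt = −Q_out · (m/V).
dm/m = −Q_out dt/(V₀ − 0.23000 t); integrating gives ln(m/m₀) = −(Q_out/(Q_in−Q_out)) ln(V/V₀).
m = m₀ (V₀/V)^(Q_out/(Q_in−Q_out)) = 5.10 × (12.3/7.5620)^(-2.4130) = 1.5768 g.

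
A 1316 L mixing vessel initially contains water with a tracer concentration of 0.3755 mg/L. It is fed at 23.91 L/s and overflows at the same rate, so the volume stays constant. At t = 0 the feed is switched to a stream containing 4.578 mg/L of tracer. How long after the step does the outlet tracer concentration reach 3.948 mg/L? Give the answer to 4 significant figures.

104.4 s

Species balance: V dC/dt = Q(C_in − C) ⇒ τ = V/Q = 55.0397 s.
C(t) = C_in + (C₀ − C_in) e^(−t/τ). Set C = 3.948 and solve for t:
e^(−t/τ) = (C − C_in)/(C₀ − C_in) = (3.948 − 4.578)/(0.3755 − 4.578) = 0.149911
t = −τ ln(…) = 55.0397 × 1.89772 = 104.450 s.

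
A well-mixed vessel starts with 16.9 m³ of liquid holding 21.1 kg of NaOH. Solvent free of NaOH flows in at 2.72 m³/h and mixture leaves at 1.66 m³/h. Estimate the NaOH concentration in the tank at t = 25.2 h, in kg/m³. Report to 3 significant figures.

0.110 kg/m³

Let m(t) be the amount of NaOH. Volume: V(t) = V₀ + (Q_in − Q_out) t = 16.9 + 1.0600 t; V(25.2) = 43.612 m³.
Species balance (pure solvent in): dm/dt = −Q_out · m/V(t).
Separate: dm/m = −Q_out dt/V(t) ⇒ ln(m/m₀) = −(Q_out/(Q_in−Q_out)) ln(V/V₀).
m = m₀ (V₀/V)^(Q_out/(Q_in−Q_out)) = 21.1 × (16.9/43.612)^(1.5660) = 4.7810 kg.
C = m/V = 4.7810/43.612 = 0.10962 kg/m³.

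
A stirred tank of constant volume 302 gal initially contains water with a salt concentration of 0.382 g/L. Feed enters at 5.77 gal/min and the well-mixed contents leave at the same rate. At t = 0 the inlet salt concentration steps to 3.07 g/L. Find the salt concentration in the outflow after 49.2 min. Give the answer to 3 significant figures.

Species balance on the tank: V dC/dt = Q(C_in − C).
Rewrite as dC/dt + C/τ = C_in/τ, τ = V/Q = 52.340 min.
Solution: C(t) = C_in + (C₀ − C_in) e^(−t/τ).
C(49.2) = 3.07 + (0.382 − 3.07)·e^(−49.2/52.340) = 3.07 + (-2.6880)·0.39062 = 2.0200 g/L.

2.02 g/L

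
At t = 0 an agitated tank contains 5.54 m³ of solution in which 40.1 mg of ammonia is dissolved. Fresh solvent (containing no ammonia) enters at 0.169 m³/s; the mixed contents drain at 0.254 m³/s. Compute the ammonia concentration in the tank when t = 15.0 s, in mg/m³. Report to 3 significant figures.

4.30 mg/m³

Let m(t) be the amount of ammonia. Volume: V(t) = V₀ + (Q_in − Q_out) t = 5.54 − 0.085000 t; V(15.0) = 4.2650 m³.
No ammonia enters, so dm/dt = −Q_out · (m/V).
dm/m = −Q_out dt/(V₀ − 0.085000 t); integrating gives ln(m/m₀) = −(Q_out/(Q_in−Q_out)) ln(V/V₀).
m = m₀ (V₀/V)^(Q_out/(Q_in−Q_out)) = 40.1 × (5.54/4.2650)^(-2.9882) = 18.353 mg.
C = m/V = 18.353/4.2650 = 4.3032 mg/m³.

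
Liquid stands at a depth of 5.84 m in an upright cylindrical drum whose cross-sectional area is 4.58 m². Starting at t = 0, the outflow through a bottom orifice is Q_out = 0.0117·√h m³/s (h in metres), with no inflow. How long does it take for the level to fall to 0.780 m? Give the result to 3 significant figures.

1200 s

A dh/dt = −Q_out = −0.0117 √h.
This is separable: 2 d(√h)/dt = −0.0117/A, so √h = √h₀ − (0.0117/(2A)) t.
t = 2A(√h₀ − √h)/0.0117 = 2·4.58·(√5.84 − √0.780)/0.0117
  = 9.1600 × (2.4166 − 0.88318) / 0.0117 = 1200.5 s.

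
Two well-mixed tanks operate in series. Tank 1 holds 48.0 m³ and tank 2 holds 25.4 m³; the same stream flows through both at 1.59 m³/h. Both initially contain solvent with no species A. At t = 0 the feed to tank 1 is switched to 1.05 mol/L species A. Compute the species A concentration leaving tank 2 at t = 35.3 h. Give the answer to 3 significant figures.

0.487 mol/L

Species balance on tank i: dCᵢ/dt = (Cᵢ₋₁ − Cᵢ)/τᵢ with τᵢ = Vᵢ/Q.
τ₁ = 48.0/1.59 = 30.189 h; τ₂ = 25.4/1.59 = 15.975 h.
Tank 1: C₁ = C_in(1 − e^(−t/τ₁)). Tank 2 (τ₁ ≠ τ₂): C₂ = C_in[1 − (τ₁ e^(−t/τ₁) − τ₂ e^(−t/τ₂))/(τ₁ − τ₂)].
At t = 35.3: e^(−t/τ₁) = 0.31058, e^(−t/τ₂) = 0.10973.
C₂ = 1.05·[1 − (30.189·0.31058 − 15.975·0.10973)/(14.214)] = 1.05·0.46369 = 0.48687 mol/L.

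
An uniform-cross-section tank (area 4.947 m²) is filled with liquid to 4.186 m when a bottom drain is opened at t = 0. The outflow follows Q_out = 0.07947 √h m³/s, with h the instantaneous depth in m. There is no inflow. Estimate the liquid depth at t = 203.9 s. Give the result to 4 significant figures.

Accumulation of liquid (constant cross-section A): A dh/dt = −0.07947 √h.
Separate and integrate: 2(√h − √h₀) = −(0.07947/A) t.
√h = √4.186 − 0.07947·203.9/(2·4.947) = 2.04597 − 1.63775 = 0.408218.
h = 0.408218² = 0.166642 m.

0.1666 m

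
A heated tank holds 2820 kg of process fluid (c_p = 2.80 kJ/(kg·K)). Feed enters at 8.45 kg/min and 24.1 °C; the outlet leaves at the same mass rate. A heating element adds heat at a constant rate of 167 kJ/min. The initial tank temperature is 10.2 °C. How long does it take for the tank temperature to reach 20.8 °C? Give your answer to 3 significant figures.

M c_p dT/dt = ṁ c_p (T_in − T) + Q̇.
τ = M/ṁ = 333.73 min; T_ss = T_in + Q̇/(ṁ c_p) = 31.158 °C.
T(t) = T_ss + (T₀ − T_ss) e^(−t/τ). Set T = 20.8:
e^(−t/τ) = (20.8 − 31.158)/(10.2 − 31.158) = 0.49423
t = −333.73 · ln(0.49423) = 235.19 min.

235 min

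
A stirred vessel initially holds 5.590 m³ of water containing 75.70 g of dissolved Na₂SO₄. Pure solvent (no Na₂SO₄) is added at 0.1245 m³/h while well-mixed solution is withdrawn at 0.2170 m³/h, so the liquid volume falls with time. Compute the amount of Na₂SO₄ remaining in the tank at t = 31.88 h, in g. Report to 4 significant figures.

Let m(t) be the amount of Na₂SO₄. Volume: V(t) = V₀ + (Q_in − Q_out) t = 5.590 − 0.0925000 t; V(31.88) = 2.64110 m³.
No Na₂SO₄ enters, so dm/dt = −Q_out · (m/V).
dm/m = −Q_out dt/(V₀ − 0.0925000 t); integrating gives ln(m/m₀) = −(Q_out/(Q_in−Q_out)) ln(V/V₀).
m = m₀ (V₀/V)^(Q_out/(Q_in−Q_out)) = 75.70 × (5.590/2.64110)^(-2.34595) = 13.0374 g.

13.04 g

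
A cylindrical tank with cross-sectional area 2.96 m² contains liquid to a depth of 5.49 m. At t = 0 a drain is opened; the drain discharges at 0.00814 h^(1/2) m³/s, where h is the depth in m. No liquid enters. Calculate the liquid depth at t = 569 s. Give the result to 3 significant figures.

2.44 m

With no inflow, A dh/dt = −0.00814 √h.
This is separable: 2 d(√h)/dt = −0.00814/A, so √h = √h₀ − (0.00814/(2A)) t.
√h = √5.49 − 0.00814·569/(2·2.96) = 2.3431 − 0.78238 = 1.5607.
h = 1.5607² = 2.4358 m.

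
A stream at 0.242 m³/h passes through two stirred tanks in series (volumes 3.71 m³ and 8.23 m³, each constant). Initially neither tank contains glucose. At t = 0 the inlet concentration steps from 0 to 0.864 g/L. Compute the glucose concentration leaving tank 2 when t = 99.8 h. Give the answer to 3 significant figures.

Each tank obeys Vᵢ dCᵢ/dt = Q(Cᵢ₋₁ − Cᵢ), so τᵢ = Vᵢ/Q.
τ₁ = 3.71/0.242 = 15.331 h; τ₂ = 8.23/0.242 = 34.008 h.
Tank 1: C₁ = C_in(1 − e^(−t/τ₁)). Tank 2 (τ₁ ≠ τ₂): C₂ = C_in[1 − (τ₁ e^(−t/τ₁) − τ₂ e^(−t/τ₂))/(τ₁ − τ₂)].
At t = 99.8: e^(−t/τ₁) = 0.0014887, e^(−t/τ₂) = 0.053153.
C₂ = 0.864·[1 − (15.331·0.0014887 − 34.008·0.053153)/(-18.678)] = 0.864·0.90444 = 0.78144 g/L.

0.781 g/L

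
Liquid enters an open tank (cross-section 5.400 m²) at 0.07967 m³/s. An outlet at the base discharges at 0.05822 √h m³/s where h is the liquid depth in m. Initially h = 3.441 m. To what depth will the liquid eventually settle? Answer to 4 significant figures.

1.873 m

Level balance: A dh/dt = 0.07967 − 0.05822 √h. Setting dh/dt = 0:
Q_in = 0.05822 √h_ss ⇒ √h_ss = 0.07967/0.05822 = 1.36843.
h_ss = 1.36843² = 1.87260 m. (Since h₀ = 3.441 m > h_ss, the level will fall toward this value.)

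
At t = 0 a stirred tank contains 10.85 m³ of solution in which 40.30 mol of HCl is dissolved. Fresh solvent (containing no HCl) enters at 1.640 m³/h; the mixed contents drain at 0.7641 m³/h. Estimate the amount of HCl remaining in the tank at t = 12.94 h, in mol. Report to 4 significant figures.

21.59 mol

Total volume: dV/dt = Q_in − Q_out = 0.875900 m³/h, so V(t) = 10.85 + 0.875900 t and V(12.94) = 22.1841 m³.
Solute balance: dm/dt = 0 − Q_out C = −Q_out m/V(t).
Separate: dm/m = −Q_out dt/V(t) ⇒ ln(m/m₀) = −(Q_out/(Q_in−Q_out)) ln(V/V₀).
m = m₀ (V₀/V)^(Q_out/(Q_in−Q_out)) = 40.30 × (10.85/22.1841)^(0.872360) = 21.5943 mol.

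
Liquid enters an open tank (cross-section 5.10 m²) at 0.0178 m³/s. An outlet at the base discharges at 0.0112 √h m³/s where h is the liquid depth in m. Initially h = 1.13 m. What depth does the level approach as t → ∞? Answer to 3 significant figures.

Accumulation of liquid (constant cross-section A): A dh/dt = Q_in − 0.0112 √h. At steady state dh/dt = 0:
Q_in = 0.0112 √h_ss ⇒ √h_ss = 0.0178/0.0112 = 1.5893.
h_ss = 1.5893² = 2.5258 m. (Since h₀ = 1.13 m < h_ss, the level will rise toward this value.)

2.53 m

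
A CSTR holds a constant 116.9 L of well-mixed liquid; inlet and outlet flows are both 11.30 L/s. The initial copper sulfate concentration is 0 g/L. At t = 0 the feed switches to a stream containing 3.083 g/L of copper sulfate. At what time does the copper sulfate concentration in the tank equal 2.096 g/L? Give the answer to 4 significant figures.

11.78 s

Species balance on the tank: V dC/dt = Q(C_in − C), so τ = V/Q = 10.3451 s.
C(t) = C_in + (C₀ − C_in) e^(−t/τ). Set C = 2.096 and solve for t:
e^(−t/τ) = (C − C_in)/(C₀ − C_in) = (2.096 − 3.083)/(0 − 3.083) = 0.320143
t = −τ ln(…) = 10.3451 × 1.13899 = 11.7830 s.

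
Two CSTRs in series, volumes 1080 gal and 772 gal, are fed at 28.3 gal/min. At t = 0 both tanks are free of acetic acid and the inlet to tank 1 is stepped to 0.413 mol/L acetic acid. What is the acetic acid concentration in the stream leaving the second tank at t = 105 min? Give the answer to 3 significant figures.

0.343 mol/L

Time constants: τᵢ = Vᵢ/Q for each well-mixed tank.
τ₁ = 1080/28.3 = 38.163 min; τ₂ = 772/28.3 = 27.279 min.
Tank 1: C₁ = C_in(1 − e^(−t/τ₁)). Tank 2 (τ₁ ≠ τ₂): C₂ = C_in[1 − (τ₁ e^(−t/τ₁) − τ₂ e^(−t/τ₂))/(τ₁ − τ₂)].
At t = 105: e^(−t/τ₁) = 0.063839, e^(−t/τ₂) = 0.021299.
C₂ = 0.413·[1 − (38.163·0.063839 − 27.279·0.021299)/(10.883)] = 0.413·0.82953 = 0.34260 mol/L.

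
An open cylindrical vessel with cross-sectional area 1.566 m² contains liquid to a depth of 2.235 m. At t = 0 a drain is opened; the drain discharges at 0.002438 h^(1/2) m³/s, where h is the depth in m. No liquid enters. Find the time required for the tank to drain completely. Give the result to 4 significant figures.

A dh/dt = −Q_out = −0.002438 √h.
Separate and integrate: 2(√h − √h₀) = −(0.002438/A) t.
Tank is empty when √h = 0: t_empty = 2A√h₀/0.002438.
t_empty = 2·1.566·√2.235/0.002438 = 3.13200·1.49499/0.002438 = 1920.56 s.

1921 s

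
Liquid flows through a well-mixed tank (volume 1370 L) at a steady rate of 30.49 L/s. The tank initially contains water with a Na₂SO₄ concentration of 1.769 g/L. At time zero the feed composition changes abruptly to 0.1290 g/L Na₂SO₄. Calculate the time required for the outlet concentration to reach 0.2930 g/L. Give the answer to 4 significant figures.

Mass balance on the solute (V constant): V dC/dt = Q(C_in − C), so τ = V/Q = 44.9328 s.
C(t) = C_in + (C₀ − C_in) e^(−t/τ). Set C = 0.2930 and solve for t:
e^(−t/τ) = (C − C_in)/(C₀ − C_in) = (0.2930 − 0.1290)/(1.769 − 0.1290) = 0.100000
t = −τ ln(…) = 44.9328 × 2.30259 = 103.462 s.

103.5 s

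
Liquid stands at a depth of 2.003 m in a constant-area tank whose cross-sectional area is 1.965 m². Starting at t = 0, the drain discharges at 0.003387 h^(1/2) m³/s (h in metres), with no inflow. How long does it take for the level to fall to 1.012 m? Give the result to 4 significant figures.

Volume balance on the tank: A dh/dt = −0.003387 √h.
Separate and integrate: 2(√h − √h₀) = −(0.003387/A) t.
t = 2A(√h₀ − √h)/0.003387 = 2·1.965·(√2.003 − √1.012)/0.003387
  = 3.93000 × (1.41527 − 1.00598) / 0.003387 = 474.909 s.

474.9 s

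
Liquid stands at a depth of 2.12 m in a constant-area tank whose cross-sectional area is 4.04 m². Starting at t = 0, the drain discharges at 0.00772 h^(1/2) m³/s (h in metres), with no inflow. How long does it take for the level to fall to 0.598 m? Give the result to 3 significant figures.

715 s

A dh/dt = −Q_out = −0.00772 √h.
This is separable: 2 d(√h)/dt = −0.00772/A, so √h = √h₀ − (0.00772/(2A)) t.
t = 2A(√h₀ − √h)/0.00772 = 2·4.04·(√2.12 − √0.598)/0.00772
  = 8.0800 × (1.4560 − 0.77330) / 0.00772 = 714.55 s.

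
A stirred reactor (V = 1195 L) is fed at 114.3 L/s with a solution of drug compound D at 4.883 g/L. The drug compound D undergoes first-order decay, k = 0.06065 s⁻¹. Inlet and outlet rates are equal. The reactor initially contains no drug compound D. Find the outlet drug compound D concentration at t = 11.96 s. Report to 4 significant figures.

V dC/dt = Q(C_in − C) − k V C.
This is linear with rate a = Q/V + k = 0.156299 s⁻¹.
C_ss = Q C_in/(Q + kV) = 2.98820 g/L; C(t) = C_ss + (C₀ − C_ss) e^(−a t).
C(11.96) = 2.98820 + (-2.98820)·e^(−0.156299·11.96) = 2.98820 + (-2.98820)·0.154227 = 2.52734 g/L.

2.527 g/L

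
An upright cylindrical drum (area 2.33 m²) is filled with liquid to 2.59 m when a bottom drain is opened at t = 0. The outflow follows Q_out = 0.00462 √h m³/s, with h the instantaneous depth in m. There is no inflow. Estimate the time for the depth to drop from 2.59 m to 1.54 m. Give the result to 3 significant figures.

372 s

With no inflow, A dh/dt = −0.00462 √h.
∫ h^(−1/2) dh = −(0.00462/A) ∫ dt, giving 2√h = 2√h₀ − (0.00462/A) t.
t = 2A(√h₀ − √h)/0.00462 = 2·2.33·(√2.59 − √1.54)/0.00462
  = 4.6600 × (1.6093 − 1.2410) / 0.00462 = 371.57 s.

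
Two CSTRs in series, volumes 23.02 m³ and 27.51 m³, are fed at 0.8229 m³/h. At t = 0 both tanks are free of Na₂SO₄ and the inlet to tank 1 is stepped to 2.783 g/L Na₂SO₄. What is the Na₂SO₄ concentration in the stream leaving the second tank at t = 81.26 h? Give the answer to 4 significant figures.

Each tank obeys Vᵢ dCᵢ/dt = Q(Cᵢ₋₁ − Cᵢ), so τᵢ = Vᵢ/Q.
τ₁ = 23.02/0.8229 = 27.9742 h; τ₂ = 27.51/0.8229 = 33.4306 h.
Solving the cascade with C₁(0)=C₂(0)=0 gives C₂(t) = C_in[1 − (τ₁ e^(−t/τ₁) − τ₂ e^(−t/τ₂))/(τ₁ − τ₂)].
At t = 81.26: e^(−t/τ₁) = 0.0547589, e^(−t/τ₂) = 0.0879743.
C₂ = 2.783·[1 − (27.9742·0.0547589 − 33.4306·0.0879743)/(-5.45631)] = 2.783·0.741732 = 2.06424 g/L.

2.064 g/L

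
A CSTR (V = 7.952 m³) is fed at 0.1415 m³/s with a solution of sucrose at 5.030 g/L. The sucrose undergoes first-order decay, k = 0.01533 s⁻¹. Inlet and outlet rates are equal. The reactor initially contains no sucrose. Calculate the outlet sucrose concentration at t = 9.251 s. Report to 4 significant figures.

V dC/dt = Q(C_in − C) − k V C.
dC/dt = (Q/V) C_in − (Q/V + k) C; effective rate a = Q/V + k = 0.0177943 + 0.01533 = 0.0331243 s⁻¹.
C_ss = Q C_in/(Q + kV) = 2.70210 g/L; C(t) = C_ss + (C₀ − C_ss) e^(−a t).
C(9.251) = 2.70210 + (-2.70210)·e^(−0.0331243·9.251) = 2.70210 + (-2.70210)·0.736068 = 0.713171 g/L.

0.7132 g/L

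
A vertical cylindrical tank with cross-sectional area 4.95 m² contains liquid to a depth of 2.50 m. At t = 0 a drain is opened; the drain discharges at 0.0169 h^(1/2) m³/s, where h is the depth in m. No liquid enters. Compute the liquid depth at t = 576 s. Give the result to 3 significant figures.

With no inflow, A dh/dt = −0.0169 √h.
This is separable: 2 d(√h)/dt = −0.0169/A, so √h = √h₀ − (0.0169/(2A)) t.
√h = √2.50 − 0.0169·576/(2·4.95) = 1.5811 − 0.98327 = 0.59787.
h = 0.59787² = 0.35744 m.

0.357 m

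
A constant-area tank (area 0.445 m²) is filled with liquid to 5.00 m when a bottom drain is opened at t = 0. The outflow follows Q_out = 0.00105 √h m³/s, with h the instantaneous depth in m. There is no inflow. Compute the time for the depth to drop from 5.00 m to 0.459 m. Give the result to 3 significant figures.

With no inflow, A dh/dt = −0.00105 √h.
Separate and integrate: 2(√h − √h₀) = −(0.00105/A) t.
t = 2A(√h₀ − √h)/0.00105 = 2·0.445·(√5.00 − √0.459)/0.00105
  = 0.89000 × (2.2361 − 0.67750) / 0.00105 = 1321.1 s.

1320 s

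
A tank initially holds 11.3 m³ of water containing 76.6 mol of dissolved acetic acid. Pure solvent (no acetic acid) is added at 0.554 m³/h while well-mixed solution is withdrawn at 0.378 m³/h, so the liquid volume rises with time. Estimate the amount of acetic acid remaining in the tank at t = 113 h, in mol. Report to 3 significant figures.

Let m(t) be the amount of acetic acid. Volume: V(t) = V₀ + (Q_in − Q_out) t = 11.3 + 0.17600 t; V(113) = 31.188 m³.
No acetic acid enters, so dm/dt = −Q_out · (m/V).
Separate: dm/m = −Q_out dt/V(t) ⇒ ln(m/m₀) = −(Q_out/(Q_in−Q_out)) ln(V/V₀).
m = m₀ (V₀/V)^(Q_out/(Q_in−Q_out)) = 76.6 × (11.3/31.188)^(2.1477) = 8.6552 mol.

8.66 mol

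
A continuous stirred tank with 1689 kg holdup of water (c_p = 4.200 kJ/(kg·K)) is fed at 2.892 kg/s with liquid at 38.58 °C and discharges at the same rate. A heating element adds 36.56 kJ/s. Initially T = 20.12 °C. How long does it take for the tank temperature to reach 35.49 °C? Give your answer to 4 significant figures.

Energy balance: M c_p dT/dt = ṁ c_p (T_in − T) + 36.56.
τ = M/ṁ = 584.025 s; T_ss = T_in + Q̇/(ṁ c_p) = 41.5899 °C.
T(t) = T_ss + (T₀ − T_ss) e^(−t/τ). Set T = 35.49:
e^(−t/τ) = (35.49 − 41.5899)/(20.12 − 41.5899) = 0.284116
t = −584.025 · ln(0.284116) = 734.922 s.

734.9 s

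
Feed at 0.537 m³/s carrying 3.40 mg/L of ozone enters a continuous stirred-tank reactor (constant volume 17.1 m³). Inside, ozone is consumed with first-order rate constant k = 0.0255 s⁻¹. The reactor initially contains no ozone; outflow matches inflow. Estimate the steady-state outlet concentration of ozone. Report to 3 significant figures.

Accumulation = in − out − consumed: V dC/dt = Q C_in − Q C − k V C.
Steady state (dC/dt = 0): C_ss = Q C_in/(Q + kV) = C_in/(1 + kV/Q).
C_ss = 0.537·3.40/(0.537 + 0.0255·17.1) = 1.8258/0.97305 = 1.8764 mg/L.

1.88 mg/L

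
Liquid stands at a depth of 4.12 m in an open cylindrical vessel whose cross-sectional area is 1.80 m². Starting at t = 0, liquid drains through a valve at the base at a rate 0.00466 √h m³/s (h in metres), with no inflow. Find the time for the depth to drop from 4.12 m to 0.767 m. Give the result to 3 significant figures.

Unsteady balance on liquid volume: A dh/dt = −0.00466 √h.
Separate and integrate: 2(√h − √h₀) = −(0.00466/A) t.
t = 2A(√h₀ − √h)/0.00466 = 2·1.80·(√4.12 − √0.767)/0.00466
  = 3.6000 × (2.0298 − 0.87579) / 0.00466 = 891.50 s.

891 s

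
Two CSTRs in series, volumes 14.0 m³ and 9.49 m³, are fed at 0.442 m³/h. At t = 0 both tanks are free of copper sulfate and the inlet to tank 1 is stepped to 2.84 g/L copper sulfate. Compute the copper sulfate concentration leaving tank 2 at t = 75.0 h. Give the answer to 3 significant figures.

2.20 g/L

Time constants: τᵢ = Vᵢ/Q for each well-mixed tank.
τ₁ = 14.0/0.442 = 31.674 h; τ₂ = 9.49/0.442 = 21.471 h.
Solving the cascade with C₁(0)=C₂(0)=0 gives C₂(t) = C_in[1 − (τ₁ e^(−t/τ₁) − τ₂ e^(−t/τ₂))/(τ₁ − τ₂)].
At t = 75.0: e^(−t/τ₁) = 0.093681, e^(−t/τ₂) = 0.030405.
C₂ = 2.84·[1 − (31.674·0.093681 − 21.471·0.030405)/(10.204)] = 2.84·0.77317 = 2.1958 g/L.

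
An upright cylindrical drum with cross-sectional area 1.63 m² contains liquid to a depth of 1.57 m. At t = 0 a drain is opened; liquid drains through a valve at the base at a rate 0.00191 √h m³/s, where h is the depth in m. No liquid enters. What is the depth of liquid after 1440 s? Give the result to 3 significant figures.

A dh/dt = −Q_out = −0.00191 √h.
This is separable: 2 d(√h)/dt = −0.00191/A, so √h = √h₀ − (0.00191/(2A)) t.
√h = √1.57 − 0.00191·1440/(2·1.63) = 1.2530 − 0.84368 = 0.40932.
h = 0.40932² = 0.16754 m.

0.168 m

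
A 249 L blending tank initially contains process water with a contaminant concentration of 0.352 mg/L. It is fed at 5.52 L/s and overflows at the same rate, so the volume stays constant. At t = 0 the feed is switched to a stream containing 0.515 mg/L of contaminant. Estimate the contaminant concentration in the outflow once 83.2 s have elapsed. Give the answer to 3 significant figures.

Species balance on the tank: V dC/dt = Q(C_in − C).
Time constant τ = V/Q = 249/5.52 = 45.109 s.
C approaches C_in exponentially: C(t) = C_in + (C₀ − C_in) e^(−t/τ).
C(83.2) = 0.515 + (0.352 − 0.515)·e^(−83.2/45.109) = 0.515 + (-0.16300)·0.15811 = 0.48923 mg/L.

0.489 mg/L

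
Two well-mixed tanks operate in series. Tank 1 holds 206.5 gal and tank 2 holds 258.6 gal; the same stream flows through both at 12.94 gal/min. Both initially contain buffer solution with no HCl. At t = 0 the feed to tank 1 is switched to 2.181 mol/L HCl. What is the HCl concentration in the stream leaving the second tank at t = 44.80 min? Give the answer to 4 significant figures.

1.552 mol/L

Species balance on tank i: dCᵢ/dt = (Cᵢ₋₁ − Cᵢ)/τᵢ with τᵢ = Vᵢ/Q.
τ₁ = 206.5/12.94 = 15.9583 min; τ₂ = 258.6/12.94 = 19.9845 min.
Solving the cascade with C₁(0)=C₂(0)=0 gives C₂(t) = C_in[1 − (τ₁ e^(−t/τ₁) − τ₂ e^(−t/τ₂))/(τ₁ − τ₂)].
At t = 44.80: e^(−t/τ₁) = 0.0603664, e^(−t/τ₂) = 0.106274.
C₂ = 2.181·[1 − (15.9583·0.0603664 − 19.9845·0.106274)/(-4.02628)] = 2.181·0.711769 = 1.55237 mol/L.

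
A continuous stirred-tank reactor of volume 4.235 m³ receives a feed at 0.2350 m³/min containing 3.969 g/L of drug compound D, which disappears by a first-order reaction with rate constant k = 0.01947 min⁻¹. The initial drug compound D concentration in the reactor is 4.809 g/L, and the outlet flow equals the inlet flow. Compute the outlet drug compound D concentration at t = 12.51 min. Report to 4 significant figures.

3.671 g/L

Species balance: V dC/dt = Q C_in − Q C − k V C.
This is linear with rate a = Q/V + k = 0.0749600 min⁻¹.
C_ss = Q C_in/(Q + kV) = 2.93810 g/L; C(t) = C_ss + (C₀ − C_ss) e^(−a t).
C(12.51) = 2.93810 + (1.87090)·e^(−0.0749600·12.51) = 2.93810 + (1.87090)·0.391508 = 3.67057 g/L.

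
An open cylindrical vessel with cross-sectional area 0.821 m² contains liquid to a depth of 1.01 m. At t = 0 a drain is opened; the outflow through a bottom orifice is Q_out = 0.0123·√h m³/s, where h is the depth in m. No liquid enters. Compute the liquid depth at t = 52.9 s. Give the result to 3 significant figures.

0.371 m

Volume balance on the tank: A dh/dt = −0.0123 √h.
∫ h^(−1/2) dh = −(0.0123/A) ∫ dt, giving 2√h = 2√h₀ − (0.0123/A) t.
√h = √1.01 − 0.0123·52.9/(2·0.821) = 1.0050 − 0.39627 = 0.60872.
h = 0.60872² = 0.37054 m.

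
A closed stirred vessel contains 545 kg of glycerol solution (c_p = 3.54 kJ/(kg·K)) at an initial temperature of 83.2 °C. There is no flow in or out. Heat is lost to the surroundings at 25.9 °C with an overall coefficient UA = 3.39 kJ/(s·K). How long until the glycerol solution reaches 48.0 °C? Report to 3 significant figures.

Unsteady energy balance on the tank contents: M c_p dT/dt = −UA(T − T_amb).
τ = M c_p/UA = 569.12 s; T_ss = T_amb = 25.900 °C.
T(t) = T_ss + (T₀ − T_ss)e^(−t/τ); set T = 48.0:
t = −τ ln[(T − T_ss)/(T₀ − T_ss)] = −569.12 · ln(0.38569) = 542.21 s.

542 s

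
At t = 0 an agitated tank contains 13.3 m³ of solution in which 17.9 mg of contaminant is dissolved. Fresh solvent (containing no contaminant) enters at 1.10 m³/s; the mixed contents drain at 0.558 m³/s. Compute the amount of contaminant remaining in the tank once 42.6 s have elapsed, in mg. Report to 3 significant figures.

6.35 mg

Let m(t) be the amount of contaminant. Volume: V(t) = V₀ + (Q_in − Q_out) t = 13.3 + 0.54200 t; V(42.6) = 36.389 m³.
Solute balance: dm/dt = 0 − Q_out C = −Q_out m/V(t).
dm/m = −Q_out dt/(V₀ + 0.54200 t); integrating gives ln(m/m₀) = −(Q_out/(Q_in−Q_out)) ln(V/V₀).
m = m₀ (V₀/V)^(Q_out/(Q_in−Q_out)) = 17.9 × (13.3/36.389)^(1.0295) = 6.3508 mg.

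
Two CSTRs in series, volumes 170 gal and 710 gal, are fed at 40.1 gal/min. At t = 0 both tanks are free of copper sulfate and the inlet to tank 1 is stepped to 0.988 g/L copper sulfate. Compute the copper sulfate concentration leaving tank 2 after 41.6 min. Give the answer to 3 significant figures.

Time constants: τᵢ = Vᵢ/Q for each well-mixed tank.
τ₁ = 170/40.1 = 4.2394 min; τ₂ = 710/40.1 = 17.706 min.
Tank 1: C₁ = C_in(1 − e^(−t/τ₁)). Tank 2 (τ₁ ≠ τ₂): C₂ = C_in[1 − (τ₁ e^(−t/τ₁) − τ₂ e^(−t/τ₂))/(τ₁ − τ₂)].
At t = 41.6: e^(−t/τ₁) = 5.4751e-05, e^(−t/τ₂) = 0.095415.
C₂ = 0.988·[1 − (4.2394·5.4751e-05 − 17.706·0.095415)/(-13.466)] = 0.988·0.87456 = 0.86407 g/L.

0.864 g/L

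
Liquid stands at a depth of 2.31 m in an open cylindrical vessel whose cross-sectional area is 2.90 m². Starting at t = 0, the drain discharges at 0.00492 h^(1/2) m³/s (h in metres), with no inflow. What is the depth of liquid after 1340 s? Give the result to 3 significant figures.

With no inflow, A dh/dt = −0.00492 √h.
This is separable: 2 d(√h)/dt = −0.00492/A, so √h = √h₀ − (0.00492/(2A)) t.
√h = √2.31 − 0.00492·1340/(2·2.90) = 1.5199 − 1.1367 = 0.38318.
h = 0.38318² = 0.14683 m.

0.147 m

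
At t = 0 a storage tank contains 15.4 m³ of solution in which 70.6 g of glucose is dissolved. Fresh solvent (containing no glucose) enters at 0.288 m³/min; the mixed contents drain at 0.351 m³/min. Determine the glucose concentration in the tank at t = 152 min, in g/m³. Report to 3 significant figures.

0.0538 g/m³

Let m(t) be the amount of glucose. Volume: V(t) = V₀ + (Q_in − Q_out) t = 15.4 − 0.063000 t; V(152) = 5.8240 m³.
Solute balance: dm/dt = 0 − Q_out C = −Q_out m/V(t).
Separate: dm/m = −Q_out dt/V(t) ⇒ ln(m/m₀) = −(Q_out/(Q_in−Q_out)) ln(V/V₀).
m = m₀ (V₀/V)^(Q_out/(Q_in−Q_out)) = 70.6 × (15.4/5.8240)^(-5.5714) = 0.31332 g.
C = m/V = 0.31332/5.8240 = 0.053799 g/m³.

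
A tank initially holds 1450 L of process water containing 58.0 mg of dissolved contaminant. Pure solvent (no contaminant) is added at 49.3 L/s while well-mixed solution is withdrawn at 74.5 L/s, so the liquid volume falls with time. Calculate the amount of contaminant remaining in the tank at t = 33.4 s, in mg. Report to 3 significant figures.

Total volume: dV/dt = Q_in − Q_out = -25.200 L/s, so V(t) = 1450 − 25.200 t and V(33.4) = 608.32 L.
Species balance (pure solvent in): dm/dt = −Q_out · m/V(t).
dm/m = −Q_out dt/(V₀ − 25.200 t); integrating gives ln(m/m₀) = −(Q_out/(Q_in−Q_out)) ln(V/V₀).
m = m₀ (V₀/V)^(Q_out/(Q_in−Q_out)) = 58.0 × (1450/608.32)^(-2.9563) = 4.4482 mg.

4.45 mg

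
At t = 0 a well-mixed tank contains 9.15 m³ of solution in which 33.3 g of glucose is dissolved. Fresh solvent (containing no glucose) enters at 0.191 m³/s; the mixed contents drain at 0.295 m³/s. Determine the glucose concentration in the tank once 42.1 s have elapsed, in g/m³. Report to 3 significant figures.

1.10 g/m³

Total volume: dV/dt = Q_in − Q_out = -0.10400 m³/s, so V(t) = 9.15 − 0.10400 t and V(42.1) = 4.7716 m³.
Solute balance: dm/dt = 0 − Q_out C = −Q_out m/V(t).
dm/m = −Q_out dt/(V₀ − 0.10400 t); integrating gives ln(m/m₀) = −(Q_out/(Q_in−Q_out)) ln(V/V₀).
m = m₀ (V₀/V)^(Q_out/(Q_in−Q_out)) = 33.3 × (9.15/4.7716)^(-2.8365) = 5.2528 g.
C = m/V = 5.2528/4.7716 = 1.1009 g/m³.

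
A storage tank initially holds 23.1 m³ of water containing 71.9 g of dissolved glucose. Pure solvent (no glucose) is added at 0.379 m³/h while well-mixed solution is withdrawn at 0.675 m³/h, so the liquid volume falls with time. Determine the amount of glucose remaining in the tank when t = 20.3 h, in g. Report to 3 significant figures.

36.2 g

Let m(t) be the amount of glucose. Volume: V(t) = V₀ + (Q_in − Q_out) t = 23.1 − 0.29600 t; V(20.3) = 17.091 m³.
Species balance (pure solvent in): dm/dt = −Q_out · m/V(t).
dm/m = −Q_out dt/(V₀ − 0.29600 t); integrating gives ln(m/m₀) = −(Q_out/(Q_in−Q_out)) ln(V/V₀).
m = m₀ (V₀/V)^(Q_out/(Q_in−Q_out)) = 71.9 × (23.1/17.091)^(-2.2804) = 36.171 g.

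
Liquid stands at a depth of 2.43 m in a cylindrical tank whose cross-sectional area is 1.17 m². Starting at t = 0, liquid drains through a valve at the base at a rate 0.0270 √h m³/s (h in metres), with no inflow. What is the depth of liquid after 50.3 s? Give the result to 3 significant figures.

Mass balance (ρ constant): A dh/dt = −0.0270 √h.
Separate and integrate: 2(√h − √h₀) = −(0.0270/A) t.
√h = √2.43 − 0.0270·50.3/(2·1.17) = 1.5588 − 0.58038 = 0.97846.
h = 0.97846² = 0.95739 m.

0.957 m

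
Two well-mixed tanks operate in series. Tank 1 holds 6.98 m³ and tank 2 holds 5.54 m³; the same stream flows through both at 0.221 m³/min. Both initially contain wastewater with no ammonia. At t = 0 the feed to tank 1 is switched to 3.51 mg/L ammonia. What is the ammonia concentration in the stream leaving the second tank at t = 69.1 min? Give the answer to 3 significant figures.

2.46 mg/L

Time constants: τᵢ = Vᵢ/Q for each well-mixed tank.
τ₁ = 6.98/0.221 = 31.584 min; τ₂ = 5.54/0.221 = 25.068 min.
Solving the cascade with C₁(0)=C₂(0)=0 gives C₂(t) = C_in[1 − (τ₁ e^(−t/τ₁) − τ₂ e^(−t/τ₂))/(τ₁ − τ₂)].
At t = 69.1: e^(−t/τ₁) = 0.11216, e^(−t/τ₂) = 0.063513.
C₂ = 3.51·[1 − (31.584·0.11216 − 25.068·0.063513)/(6.5158)] = 3.51·0.70069 = 2.4594 mg/L.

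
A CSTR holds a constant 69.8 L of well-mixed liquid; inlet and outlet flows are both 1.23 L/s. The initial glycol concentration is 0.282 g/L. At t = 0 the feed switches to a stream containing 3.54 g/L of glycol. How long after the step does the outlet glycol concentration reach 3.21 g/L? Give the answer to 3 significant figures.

130 s

Mass balance on the solute (V constant): V dC/dt = Q(C_in − C), so τ = V/Q = 56.748 s.
C(t) = C_in + (C₀ − C_in) e^(−t/τ). Set C = 3.21 and solve for t:
e^(−t/τ) = (C − C_in)/(C₀ − C_in) = (3.21 − 3.54)/(0.282 − 3.54) = 0.10129
t = −τ ln(…) = 56.748 × 2.2898 = 129.94 s.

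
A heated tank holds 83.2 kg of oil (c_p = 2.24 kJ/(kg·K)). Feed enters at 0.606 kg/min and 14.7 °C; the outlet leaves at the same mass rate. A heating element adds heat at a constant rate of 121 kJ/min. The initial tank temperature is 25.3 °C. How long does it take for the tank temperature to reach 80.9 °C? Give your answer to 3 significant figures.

169 min

M c_p dT/dt = ṁ c_p (T_in − T) + Q̇.
τ = M/ṁ = 137.29 min; T_ss = T_in + Q̇/(ṁ c_p) = 103.84 °C.
T(t) = T_ss + (T₀ − T_ss) e^(−t/τ). Set T = 80.9:
e^(−t/τ) = (80.9 − 103.84)/(25.3 − 103.84) = 0.29207
t = −137.29 · ln(0.29207) = 168.98 min.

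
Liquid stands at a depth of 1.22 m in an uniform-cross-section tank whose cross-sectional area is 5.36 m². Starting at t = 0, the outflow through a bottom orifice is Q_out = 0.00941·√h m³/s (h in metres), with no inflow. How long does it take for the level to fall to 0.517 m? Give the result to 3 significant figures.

439 s

Volume balance on the tank: A dh/dt = −0.00941 √h.
Separate and integrate: 2(√h − √h₀) = −(0.00941/A) t.
t = 2A(√h₀ − √h)/0.00941 = 2·5.36·(√1.22 − √0.517)/0.00941
  = 10.720 × (1.1045 − 0.71903) / 0.00941 = 439.18 s.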